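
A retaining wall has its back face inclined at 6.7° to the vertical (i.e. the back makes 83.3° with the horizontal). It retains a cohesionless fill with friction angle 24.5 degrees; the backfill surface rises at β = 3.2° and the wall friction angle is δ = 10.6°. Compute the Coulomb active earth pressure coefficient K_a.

K_a = sin²(α+φ) / [sin²α · sin(α−δ) · (1 + √{sin(φ+δ)sin(φ−β) / (sin(α−δ)sin(α+β))})²].
With α = 83.3°, φ = 24.5°, δ = 10.6°, β = 3.2°: K_a = 0.4466.

0.447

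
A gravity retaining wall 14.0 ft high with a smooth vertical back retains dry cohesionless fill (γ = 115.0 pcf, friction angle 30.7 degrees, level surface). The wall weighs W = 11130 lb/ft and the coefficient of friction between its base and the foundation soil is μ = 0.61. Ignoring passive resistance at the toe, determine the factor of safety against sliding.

K_a = tan²(45° − 30.7°/2) = 0.3240.
P_a = ½K_aγH² = 0.5×0.3240×115.0×14.0² = 3652 lb/ft, acting at H/3 = 4.667 ft above the base.
FS_sliding = μW / P_a = 0.61×11130 / 3652 = 1.859.

1.86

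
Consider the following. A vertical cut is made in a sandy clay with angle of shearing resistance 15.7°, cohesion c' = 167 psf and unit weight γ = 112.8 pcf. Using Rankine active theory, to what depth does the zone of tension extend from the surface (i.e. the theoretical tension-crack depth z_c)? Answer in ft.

3.91 ft

K_a = tan²(45° − 15.7°/2) = 0.5741; √K_a = 0.7577.
The active pressure is zero where K_a γ z = 2c√K_a, so z_c = 2c/(γ√K_a) = 2×167/(112.8×0.7577) = 3.908 ft.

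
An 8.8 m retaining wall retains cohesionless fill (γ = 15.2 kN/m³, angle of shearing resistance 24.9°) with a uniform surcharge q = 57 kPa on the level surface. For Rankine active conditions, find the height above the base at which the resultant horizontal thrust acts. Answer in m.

3.61 m

K_a = 0.4074.
Triangular part P₁ = ½K_aγH² = 239.8 at H/3 = 2.933 m; rectangular part P₂ = K_a q H = 204.4 at H/2 = 4.400 m.
ȳ = (P₁·2.933 + P₂·4.400)/(P₁+P₂) = 3.608 m.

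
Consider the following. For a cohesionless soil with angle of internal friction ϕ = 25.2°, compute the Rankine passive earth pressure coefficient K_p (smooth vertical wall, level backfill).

K_p = (1 + sin φ)/(1 − sin φ) = tan²(45° + 25.2°/2) = 2.483.

2.48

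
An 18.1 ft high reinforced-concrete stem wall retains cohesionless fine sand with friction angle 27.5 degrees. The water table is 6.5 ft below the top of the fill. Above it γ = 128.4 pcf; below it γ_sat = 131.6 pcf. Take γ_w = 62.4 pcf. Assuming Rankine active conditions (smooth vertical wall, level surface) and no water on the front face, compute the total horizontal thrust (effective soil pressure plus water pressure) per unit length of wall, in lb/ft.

10500 lb/ft

K_a = tan²(45° − φ/2) = 0.3682.
γ' = 131.6 − 62.4 = 69.20 pcf. Depth below WT = 11.6 ft.
σ'_h at WT = K_a γ d_w = 307.3 psf; at base = 307.3 + K_a γ' × 11.6 = 602.9 psf.
P₁ (0–6.5 ft) = ½×307.3×6.5 = 998.8. P₂ (6.5–18.1 ft) = ½(307.3+602.9)×11.6 = 5279.
P_w = ½ γ_w h₂² = 0.5×62.4×11.6² = 4198. Total = 998.8+5279+4198 = 10480 lb/ft.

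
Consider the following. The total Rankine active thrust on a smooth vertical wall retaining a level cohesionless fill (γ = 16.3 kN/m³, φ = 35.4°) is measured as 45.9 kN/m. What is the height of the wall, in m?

K_a = 0.2664. P_a = ½ K_a γ H² ⇒ H = √(2P_a/(K_a γ)).
H = √(2×45.9/(0.2664×16.3)) = 4.598 m.

4.60 m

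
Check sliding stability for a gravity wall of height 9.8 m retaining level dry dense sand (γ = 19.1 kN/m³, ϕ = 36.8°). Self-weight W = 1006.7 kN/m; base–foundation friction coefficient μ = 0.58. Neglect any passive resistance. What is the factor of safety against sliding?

2.54

K_a = tan²(45° − 36.8°/2) = 0.2508.
P_a = ½K_aγH² = 0.5×0.2508×19.1×9.8² = 230.0 kN/m, acting at H/3 = 3.267 m above the base.
FS_sliding = μW / P_a = 0.58×1006.7 / 230.0 = 2.539.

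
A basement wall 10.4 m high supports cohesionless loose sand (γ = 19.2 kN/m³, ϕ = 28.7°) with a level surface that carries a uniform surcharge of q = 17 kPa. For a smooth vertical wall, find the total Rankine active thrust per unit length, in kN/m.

K_a = tan²(45° − φ/2) = 0.3511.
Soil triangle: ½ K_a γ H² = 0.5×0.3511×19.2×10.4² = 364.6 kN/m.
Surcharge rectangle: K_a q H = 0.3511×17×10.4 = 62.08 kN/m.
Total = 364.6 + 62.08 = 426.7 kN/m.

427 kN/m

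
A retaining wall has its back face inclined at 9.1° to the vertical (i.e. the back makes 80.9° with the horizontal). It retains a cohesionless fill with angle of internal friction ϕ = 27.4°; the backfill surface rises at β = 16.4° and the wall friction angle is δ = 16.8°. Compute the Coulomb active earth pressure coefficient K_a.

K_a = sin²(α+φ) / [sin²α · sin(α−δ) · (1 + √{sin(φ+δ)sin(φ−β) / (sin(α−δ)sin(α+β))})²].
With α = 80.9°, φ = 27.4°, δ = 16.8°, β = 16.4°: K_a = 0.5349.

0.535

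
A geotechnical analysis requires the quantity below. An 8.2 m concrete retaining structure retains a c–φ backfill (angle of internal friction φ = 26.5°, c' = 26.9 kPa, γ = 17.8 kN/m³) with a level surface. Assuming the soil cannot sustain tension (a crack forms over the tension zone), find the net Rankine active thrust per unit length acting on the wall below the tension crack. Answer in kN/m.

K_a = 0.3829; √K_a = 0.6188.
Tension-crack depth z_c = 2c/(γ√K_a) = 2×26.9/(17.8×0.6188) = 4.884 m.
σ_a at base = K_a γ H − 2c√K_a = 0.3829×17.8×8.2 − 2×26.9×0.6188 = 22.60 kPa.
P_a = ½ × 22.60 × (H − z_c) = 0.5×22.60×3.316 = 37.47 kN/m.

37.5 kN/m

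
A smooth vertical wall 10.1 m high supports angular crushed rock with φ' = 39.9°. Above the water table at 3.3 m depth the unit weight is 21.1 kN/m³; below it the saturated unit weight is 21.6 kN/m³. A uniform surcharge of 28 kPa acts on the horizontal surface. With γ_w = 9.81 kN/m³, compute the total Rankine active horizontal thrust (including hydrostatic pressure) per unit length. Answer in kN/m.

K_a = tan²(45° − φ/2) = 0.2184.
γ' = 21.6 − 9.81 = 11.79 kN/m³. h₂ = H − d_w = 6.8 m.
σ'_h: at surface K_a·q = 6.116; at WT K_a(q+γd_w) = 21.33; at base K_a(q+γd_w+γ'h₂) = 38.84 kPa.
P₁ = ½(6.116+21.33)×3.3 = 45.28; P₂ = ½(21.33+38.84)×6.8 = 204.6; P_w = ½γ_w h₂² = 226.8.
Total = 45.28+204.6+226.8 = 476.6 kN/m.

477 kN/m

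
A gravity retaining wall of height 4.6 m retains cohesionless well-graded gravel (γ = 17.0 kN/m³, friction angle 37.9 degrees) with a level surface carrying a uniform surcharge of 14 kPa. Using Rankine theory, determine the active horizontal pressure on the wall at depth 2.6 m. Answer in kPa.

K_a = (1 − sin φ)/(1 + sin φ) = 0.2389.
σ_v = γz + q = 17.0 × 2.6 + 14 = 58.20 kPa.
σ_h = K_a σ_v = 0.2389 × 58.20 = 13.91 kPa.

13.9 kPa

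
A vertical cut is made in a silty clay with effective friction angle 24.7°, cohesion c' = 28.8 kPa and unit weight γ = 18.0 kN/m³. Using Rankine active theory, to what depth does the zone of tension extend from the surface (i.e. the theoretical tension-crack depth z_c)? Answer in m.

4.99 m

K_a = tan²(45° − 24.7°/2) = 0.4106; √K_a = 0.6408.
The active pressure is zero where K_a γ z = 2c√K_a, so z_c = 2c/(γ√K_a) = 2×28.8/(18.0×0.6408) = 4.994 m.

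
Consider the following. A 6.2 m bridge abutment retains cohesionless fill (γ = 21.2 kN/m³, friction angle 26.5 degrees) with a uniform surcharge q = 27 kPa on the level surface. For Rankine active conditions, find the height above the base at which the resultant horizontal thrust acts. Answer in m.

2.37 m

K_a = 0.3829.
Triangular part P₁ = ½K_aγH² = 156.0 at H/3 = 2.067 m; rectangular part P₂ = K_a q H = 64.10 at H/2 = 3.100 m.
ȳ = (P₁·2.067 + P₂·3.100)/(P₁+P₂) = 2.368 m.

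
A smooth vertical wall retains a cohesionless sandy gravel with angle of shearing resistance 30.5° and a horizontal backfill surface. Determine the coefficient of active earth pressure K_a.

0.327

K_a = tan²(45° − φ/2) = tan²(29.75°) = 0.3267.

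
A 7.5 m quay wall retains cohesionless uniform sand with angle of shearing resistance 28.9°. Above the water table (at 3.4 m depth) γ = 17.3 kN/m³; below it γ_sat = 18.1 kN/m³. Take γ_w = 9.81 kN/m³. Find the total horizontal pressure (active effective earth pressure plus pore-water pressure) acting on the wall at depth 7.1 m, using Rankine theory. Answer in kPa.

K_a = (1 − sin φ)/(1 + sin φ) = 0.3484.
γ' = 18.1 − 9.81 = 8.290 kN/m³.
Effective vertical stress at 7.1 m: σ'_v = 17.3×3.4 + 8.290×3.70 = 89.49 kPa.
σ'_h = K_a σ'_v = 0.3484 × 89.49 = 31.18 kPa; u = γ_w × 3.70 = 36.30 kPa.
Total σ_h = 31.18 + 36.30 = 67.47 kPa.

67.5 kPa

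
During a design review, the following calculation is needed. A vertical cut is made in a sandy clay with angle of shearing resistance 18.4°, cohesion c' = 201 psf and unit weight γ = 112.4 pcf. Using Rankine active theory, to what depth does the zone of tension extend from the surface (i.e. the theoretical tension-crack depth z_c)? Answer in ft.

K_a = tan²(45° − 18.4°/2) = 0.5202; √K_a = 0.7212.
The active pressure is zero where K_a γ z = 2c√K_a, so z_c = 2c/(γ√K_a) = 2×201/(112.4×0.7212) = 4.959 ft.

4.96 ft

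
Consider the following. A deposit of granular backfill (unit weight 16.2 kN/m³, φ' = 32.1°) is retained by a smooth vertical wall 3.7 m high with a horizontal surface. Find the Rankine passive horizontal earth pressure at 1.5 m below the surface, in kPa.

K_p = (1 + sin φ)/(1 − sin φ) = 3.268.
σ_h = K_p γ z = 3.268 × 16.2 × 1.5 = 79.41 kPa.

79.4 kPa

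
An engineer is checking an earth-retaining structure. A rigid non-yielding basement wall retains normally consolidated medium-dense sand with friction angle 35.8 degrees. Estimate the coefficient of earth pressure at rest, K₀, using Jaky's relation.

0.415

K₀ = 1 − sin φ' = 1 − sin 35.8° = 0.4150.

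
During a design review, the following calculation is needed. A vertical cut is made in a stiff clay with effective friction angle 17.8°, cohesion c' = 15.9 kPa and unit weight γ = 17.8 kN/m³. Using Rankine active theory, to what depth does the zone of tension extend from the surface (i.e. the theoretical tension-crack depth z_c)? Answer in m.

2.45 m

K_a = tan²(45° − 17.8°/2) = 0.5318; √K_a = 0.7292.
The active pressure is zero where K_a γ z = 2c√K_a, so z_c = 2c/(γ√K_a) = 2×15.9/(17.8×0.7292) = 2.450 m.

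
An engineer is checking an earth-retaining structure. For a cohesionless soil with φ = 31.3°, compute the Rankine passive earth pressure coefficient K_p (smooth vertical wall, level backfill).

K_p = (1 + sin φ)/(1 − sin φ) = tan²(45° + 31.3°/2) = 3.162.

3.16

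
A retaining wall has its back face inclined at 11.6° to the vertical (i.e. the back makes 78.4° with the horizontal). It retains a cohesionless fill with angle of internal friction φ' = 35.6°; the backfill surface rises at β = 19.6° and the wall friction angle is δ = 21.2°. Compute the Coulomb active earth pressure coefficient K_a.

K_a = sin²(α+φ) / [sin²α · sin(α−δ) · (1 + √{sin(φ+δ)sin(φ−β) / (sin(α−δ)sin(α+β))})²].
With α = 78.4°, φ = 35.6°, δ = 21.2°, β = 19.6°: K_a = 0.4441.

0.444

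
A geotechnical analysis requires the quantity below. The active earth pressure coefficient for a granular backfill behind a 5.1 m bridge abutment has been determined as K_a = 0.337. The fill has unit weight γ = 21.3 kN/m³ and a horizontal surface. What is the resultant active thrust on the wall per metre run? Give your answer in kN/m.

P = ½ K_a γ H² = 0.5 × 0.337 × 21.3 × 5.1² = 93.35 kN/m.

93.4 kN/m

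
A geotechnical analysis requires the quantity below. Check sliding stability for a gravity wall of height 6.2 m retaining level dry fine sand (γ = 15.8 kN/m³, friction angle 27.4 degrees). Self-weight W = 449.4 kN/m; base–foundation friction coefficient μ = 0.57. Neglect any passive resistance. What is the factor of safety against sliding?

2.28

K_a = tan²(45° − 27.4°/2) = 0.3697.
P_a = ½K_aγH² = 0.5×0.3697×15.8×6.2² = 112.3 kN/m, acting at H/3 = 2.067 m above the base.
FS_sliding = μW / P_a = 0.57×449.4 / 112.3 = 2.282.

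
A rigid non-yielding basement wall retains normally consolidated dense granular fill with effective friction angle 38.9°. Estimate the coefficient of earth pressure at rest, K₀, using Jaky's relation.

K₀ = 1 − sin φ' = 1 − sin 38.9° = 0.3720.

0.372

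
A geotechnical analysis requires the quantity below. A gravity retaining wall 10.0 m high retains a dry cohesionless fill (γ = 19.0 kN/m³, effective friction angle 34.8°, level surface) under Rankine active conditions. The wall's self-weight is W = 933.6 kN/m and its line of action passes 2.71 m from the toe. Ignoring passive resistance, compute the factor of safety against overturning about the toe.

K_a = tan²(45° − 34.8°/2) = 0.2733.
P_a = ½K_aγH² = 0.5×0.2733×19.0×10.0² = 259.6 kN/m, acting at H/3 = 3.333 m above the base.
Overturning moment M_o = P_a × H/3 = 259.6 × 3.333 = 865.5.
Resisting moment M_r = W × 2.71 = 933.6 × 2.71 = 2530.
FS_overturning = M_r/M_o = 2530/865.5 = 2.923.

2.92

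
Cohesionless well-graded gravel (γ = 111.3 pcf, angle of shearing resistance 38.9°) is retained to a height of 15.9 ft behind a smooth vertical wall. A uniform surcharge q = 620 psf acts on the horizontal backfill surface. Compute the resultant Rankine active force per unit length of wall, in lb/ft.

5470 lb/ft

K_a = tan²(45° − φ/2) = 0.2285.
Soil triangle: ½ K_a γ H² = 0.5×0.2285×111.3×15.9² = 3215 lb/ft.
Surcharge rectangle: K_a q H = 0.2285×620×15.9 = 2253 lb/ft.
Total = 3215 + 2253 = 5468 lb/ft.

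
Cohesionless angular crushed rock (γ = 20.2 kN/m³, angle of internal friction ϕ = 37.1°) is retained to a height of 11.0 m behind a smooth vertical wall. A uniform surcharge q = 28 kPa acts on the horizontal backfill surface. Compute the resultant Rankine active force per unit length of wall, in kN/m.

K_a = tan²(45° − φ/2) = 0.2475.
Soil triangle: ½ K_a γ H² = 0.5×0.2475×20.2×11.0² = 302.5 kN/m.
Surcharge rectangle: K_a q H = 0.2475×28×11.0 = 76.23 kN/m.
Total = 302.5 + 76.23 = 378.7 kN/m.

379 kN/m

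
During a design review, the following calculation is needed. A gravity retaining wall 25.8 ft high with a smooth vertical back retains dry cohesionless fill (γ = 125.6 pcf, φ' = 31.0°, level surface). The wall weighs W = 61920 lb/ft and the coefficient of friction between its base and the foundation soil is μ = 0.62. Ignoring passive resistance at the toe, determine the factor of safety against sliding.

2.87

K_a = tan²(45° − 31.0°/2) = 0.3201.
P_a = ½K_aγH² = 0.5×0.3201×125.6×25.8² = 13380 lb/ft, acting at H/3 = 8.600 ft above the base.
FS_sliding = μW / P_a = 0.62×61920 / 13380 = 2.869.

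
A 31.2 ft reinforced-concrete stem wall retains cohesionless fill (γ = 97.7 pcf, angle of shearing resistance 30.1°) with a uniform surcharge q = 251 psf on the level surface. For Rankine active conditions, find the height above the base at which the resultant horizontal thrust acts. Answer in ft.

K_a = 0.3320.
Triangular part P₁ = ½K_aγH² = 15790 at H/3 = 10.40 ft; rectangular part P₂ = K_a q H = 2600 at H/2 = 15.60 ft.
ȳ = (P₁·10.40 + P₂·15.60)/(P₁+P₂) = 11.14 ft.

11.1 ft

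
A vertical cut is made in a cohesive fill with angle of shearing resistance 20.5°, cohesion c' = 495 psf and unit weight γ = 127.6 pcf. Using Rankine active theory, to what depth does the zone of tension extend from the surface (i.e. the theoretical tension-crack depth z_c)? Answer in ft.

11.2 ft

K_a = tan²(45° − 20.5°/2) = 0.4813; √K_a = 0.6937.
The active pressure is zero where K_a γ z = 2c√K_a, so z_c = 2c/(γ√K_a) = 2×495/(127.6×0.6937) = 11.18 ft.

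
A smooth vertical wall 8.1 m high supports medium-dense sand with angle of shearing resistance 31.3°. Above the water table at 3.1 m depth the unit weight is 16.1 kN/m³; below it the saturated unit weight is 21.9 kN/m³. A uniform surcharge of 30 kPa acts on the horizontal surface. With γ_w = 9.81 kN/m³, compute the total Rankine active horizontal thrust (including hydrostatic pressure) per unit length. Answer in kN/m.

K_a = tan²(45° − φ/2) = 0.3162.
γ' = 21.9 − 9.81 = 12.09 kN/m³. h₂ = H − d_w = 5.0 m.
σ'_h: at surface K_a·q = 9.486; at WT K_a(q+γd_w) = 25.27; at base K_a(q+γd_w+γ'h₂) = 44.38 kPa.
P₁ = ½(9.486+25.27)×3.1 = 53.87; P₂ = ½(25.27+44.38)×5.0 = 174.1; P_w = ½γ_w h₂² = 122.6.
Total = 53.87+174.1+122.6 = 350.6 kN/m.

351 kN/m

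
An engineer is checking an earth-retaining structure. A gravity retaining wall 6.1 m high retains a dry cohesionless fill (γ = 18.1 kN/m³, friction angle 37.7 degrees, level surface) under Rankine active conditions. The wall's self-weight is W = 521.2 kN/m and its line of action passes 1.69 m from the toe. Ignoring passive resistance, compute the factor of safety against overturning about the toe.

K_a = tan²(45° − 37.7°/2) = 0.2411.
P_a = ½K_aγH² = 0.5×0.2411×18.1×6.1² = 81.18 kN/m, acting at H/3 = 2.033 m above the base.
Overturning moment M_o = P_a × H/3 = 81.18 × 2.033 = 165.1.
Resisting moment M_r = W × 1.69 = 521.2 × 1.69 = 880.8.
FS_overturning = M_r/M_o = 880.8/165.1 = 5.336.

5.34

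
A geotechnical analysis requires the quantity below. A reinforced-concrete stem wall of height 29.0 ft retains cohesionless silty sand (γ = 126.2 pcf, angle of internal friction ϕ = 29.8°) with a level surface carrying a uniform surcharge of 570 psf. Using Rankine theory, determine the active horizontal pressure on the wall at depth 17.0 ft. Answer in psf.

K_a = (1 − sin φ)/(1 + sin φ) = 0.3360.
σ_v = γz + q = 126.2 × 17.0 + 570 = 2715 psf.
σ_h = K_a σ_v = 0.3360 × 2715 = 912.5 psf.

912 psf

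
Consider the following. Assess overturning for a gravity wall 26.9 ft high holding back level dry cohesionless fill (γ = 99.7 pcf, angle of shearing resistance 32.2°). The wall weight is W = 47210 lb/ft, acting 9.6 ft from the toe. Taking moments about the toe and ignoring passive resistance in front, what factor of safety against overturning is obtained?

K_a = tan²(45° − 32.2°/2) = 0.3047.
P_a = ½K_aγH² = 0.5×0.3047×99.7×26.9² = 10990 lb/ft, acting at H/3 = 8.967 ft above the base.
Overturning moment M_o = P_a × H/3 = 10990 × 8.967 = 98570.
Resisting moment M_r = W × 9.6 = 47210 × 9.6 = 453200.
FS_overturning = M_r/M_o = 453200/98570 = 4.598.

4.60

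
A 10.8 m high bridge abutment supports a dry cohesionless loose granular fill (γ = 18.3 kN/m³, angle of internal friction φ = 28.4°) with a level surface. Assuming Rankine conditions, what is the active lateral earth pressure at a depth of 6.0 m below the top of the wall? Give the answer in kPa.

K_a = (1 − sin φ)/(1 + sin φ) = 0.3554.
σ_h = K_a γ z = 0.3554 × 18.3 × 6.0 = 39.02 kPa.

39.0 kPa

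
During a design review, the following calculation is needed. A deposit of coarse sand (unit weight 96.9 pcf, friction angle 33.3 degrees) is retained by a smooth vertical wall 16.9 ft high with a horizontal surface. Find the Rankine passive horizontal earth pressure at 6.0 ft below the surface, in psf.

2000 psf

K_p = (1 + sin φ)/(1 − sin φ) = 3.435.
σ_h = K_p γ z = 3.435 × 96.9 × 6.0 = 1997 psf.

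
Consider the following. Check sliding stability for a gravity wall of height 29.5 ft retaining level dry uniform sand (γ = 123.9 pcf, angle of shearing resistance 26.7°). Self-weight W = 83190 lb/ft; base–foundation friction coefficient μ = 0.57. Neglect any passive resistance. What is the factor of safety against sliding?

2.31

K_a = tan²(45° − 26.7°/2) = 0.3800.
P_a = ½K_aγH² = 0.5×0.3800×123.9×29.5² = 20480 lb/ft, acting at H/3 = 9.833 ft above the base.
FS_sliding = μW / P_a = 0.57×83190 / 20480 = 2.315.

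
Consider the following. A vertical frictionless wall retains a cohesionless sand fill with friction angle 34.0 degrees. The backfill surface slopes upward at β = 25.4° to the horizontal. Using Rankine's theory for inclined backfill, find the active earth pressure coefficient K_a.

K_a = cos β · (cos β − √(cos²β − cos²φ)) / (cos β + √(cos²β − cos²φ)).
cos β = 0.9033, cos φ = 0.8290, √(cos²β − cos²φ) = 0.3588.
K_a = 0.9033 × (0.9033 − 0.3588)/(0.9033 + 0.3588) = 0.3898.

0.390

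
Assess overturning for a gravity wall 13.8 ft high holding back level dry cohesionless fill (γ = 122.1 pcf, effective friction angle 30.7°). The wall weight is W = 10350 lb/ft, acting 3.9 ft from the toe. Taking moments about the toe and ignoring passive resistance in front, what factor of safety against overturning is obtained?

2.33

K_a = tan²(45° − 30.7°/2) = 0.3240.
P_a = ½K_aγH² = 0.5×0.3240×122.1×13.8² = 3767 lb/ft, acting at H/3 = 4.600 ft above the base.
Overturning moment M_o = P_a × H/3 = 3767 × 4.600 = 17330.
Resisting moment M_r = W × 3.9 = 10350 × 3.9 = 40360.
FS_overturning = M_r/M_o = 40360/17330 = 2.329.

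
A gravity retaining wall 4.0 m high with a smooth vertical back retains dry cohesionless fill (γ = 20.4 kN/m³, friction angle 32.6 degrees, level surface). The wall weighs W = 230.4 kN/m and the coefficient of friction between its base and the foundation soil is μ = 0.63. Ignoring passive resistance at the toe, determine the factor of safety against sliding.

K_a = tan²(45° − 32.6°/2) = 0.2997.
P_a = ½K_aγH² = 0.5×0.2997×20.4×4.0² = 48.92 kN/m, acting at H/3 = 1.333 m above the base.
FS_sliding = μW / P_a = 0.63×230.4 / 48.92 = 2.967.

2.97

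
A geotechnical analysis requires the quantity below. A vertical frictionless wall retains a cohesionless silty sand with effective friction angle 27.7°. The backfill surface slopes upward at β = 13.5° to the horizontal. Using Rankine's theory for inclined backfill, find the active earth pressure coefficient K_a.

0.404

K_a = cos β · (cos β − √(cos²β − cos²φ)) / (cos β + √(cos²β − cos²φ)).
cos β = 0.9724, cos φ = 0.8854, √(cos²β − cos²φ) = 0.4020.
K_a = 0.9724 × (0.9724 − 0.4020)/(0.9724 + 0.4020) = 0.4036.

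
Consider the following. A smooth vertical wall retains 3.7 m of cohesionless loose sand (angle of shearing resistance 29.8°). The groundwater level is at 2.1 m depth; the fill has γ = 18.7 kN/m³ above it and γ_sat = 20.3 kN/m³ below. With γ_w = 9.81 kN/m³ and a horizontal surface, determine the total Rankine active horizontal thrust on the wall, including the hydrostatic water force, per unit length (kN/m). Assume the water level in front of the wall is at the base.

52.0 kN/m

K_a = tan²(45° − φ/2) = 0.3360.
γ' = 20.3 − 9.81 = 10.49 kN/m³. Depth below WT = 1.6 m.
σ'_h at WT = K_a γ d_w = 13.20 kPa; at base = 13.20 + K_a γ' × 1.6 = 18.84 kPa.
P₁ (0–2.1 m) = ½×13.20×2.1 = 13.86. P₂ (2.1–3.7 m) = ½(13.20+18.84)×1.6 = 25.63.
P_w = ½ γ_w h₂² = 0.5×9.81×1.6² = 12.56. Total = 13.86+25.63+12.56 = 52.04 kN/m.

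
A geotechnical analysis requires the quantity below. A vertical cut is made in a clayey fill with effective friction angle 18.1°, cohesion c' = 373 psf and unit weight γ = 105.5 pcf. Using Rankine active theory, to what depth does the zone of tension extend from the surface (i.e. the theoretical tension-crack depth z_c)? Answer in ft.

9.75 ft

K_a = tan²(45° − 18.1°/2) = 0.5259; √K_a = 0.7252.
The active pressure is zero where K_a γ z = 2c√K_a, so z_c = 2c/(γ√K_a) = 2×373/(105.5×0.7252) = 9.750 ft.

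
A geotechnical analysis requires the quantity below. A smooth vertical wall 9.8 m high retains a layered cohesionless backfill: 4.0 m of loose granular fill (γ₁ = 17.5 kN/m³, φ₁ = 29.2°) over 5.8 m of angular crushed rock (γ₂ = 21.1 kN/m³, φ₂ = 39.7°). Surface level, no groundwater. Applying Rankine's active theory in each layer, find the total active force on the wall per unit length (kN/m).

216 kN/m

K_a1 = tan²(45°−29.2°/2) = 0.3442; K_a2 = tan²(45°−39.7°/2) = 0.2204.
Layer 1: σ at base = K_a1 γ₁ h₁ = 24.09 kPa; P₁ = ½×24.09×4.0 = 48.19.
Layer 2: σ_v at top = γ₁h₁ = 70.00; σ_h top = K_a2×70.00 = 15.43; σ_h base = K_a2×(70.00+21.1×5.8) = 42.41.
P₂ = ½(15.43+42.41)×5.8 = 167.7. Total P_a = 48.19+167.7 = 215.9 kN/m.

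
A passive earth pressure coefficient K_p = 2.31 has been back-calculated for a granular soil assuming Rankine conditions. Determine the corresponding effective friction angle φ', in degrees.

K_p = (1+sin φ)/(1−sin φ) ⇒ sin φ = (K_p − 1)/(K_p + 1) = 0.3958.
φ = arcsin(0.3958) = 23.31°.

23.3°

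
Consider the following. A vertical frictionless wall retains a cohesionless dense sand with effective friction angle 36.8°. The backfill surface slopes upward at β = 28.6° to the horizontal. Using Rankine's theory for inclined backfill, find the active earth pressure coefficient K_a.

K_a = cos β · (cos β − √(cos²β − cos²φ)) / (cos β + √(cos²β − cos²φ)).
cos β = 0.8780, cos φ = 0.8007, √(cos²β − cos²φ) = 0.3601.
K_a = 0.8780 × (0.8780 − 0.3601)/(0.8780 + 0.3601) = 0.3672.

0.367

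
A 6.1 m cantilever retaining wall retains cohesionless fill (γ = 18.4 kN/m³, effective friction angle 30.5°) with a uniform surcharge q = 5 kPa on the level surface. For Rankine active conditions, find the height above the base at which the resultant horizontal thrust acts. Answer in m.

2.12 m

K_a = 0.3267.
Triangular part P₁ = ½K_aγH² = 111.8 at H/3 = 2.033 m; rectangular part P₂ = K_a q H = 9.963 at H/2 = 3.050 m.
ȳ = (P₁·2.033 + P₂·3.050)/(P₁+P₂) = 2.117 m.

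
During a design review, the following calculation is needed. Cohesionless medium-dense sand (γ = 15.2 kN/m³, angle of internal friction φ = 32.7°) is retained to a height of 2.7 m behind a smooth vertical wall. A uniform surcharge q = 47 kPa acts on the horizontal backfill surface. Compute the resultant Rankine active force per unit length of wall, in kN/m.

54.4 kN/m

K_a = tan²(45° − φ/2) = 0.2985.
Soil triangle: ½ K_a γ H² = 0.5×0.2985×15.2×2.7² = 16.54 kN/m.
Surcharge rectangle: K_a q H = 0.2985×47×2.7 = 37.88 kN/m.
Total = 16.54 + 37.88 = 54.42 kN/m.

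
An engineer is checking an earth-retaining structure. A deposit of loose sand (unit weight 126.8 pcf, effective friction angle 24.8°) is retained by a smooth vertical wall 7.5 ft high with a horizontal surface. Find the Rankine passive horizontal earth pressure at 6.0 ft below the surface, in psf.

1860 psf

K_p = (1 + sin φ)/(1 − sin φ) = 2.445.
σ_h = K_p γ z = 2.445 × 126.8 × 6.0 = 1860 psf.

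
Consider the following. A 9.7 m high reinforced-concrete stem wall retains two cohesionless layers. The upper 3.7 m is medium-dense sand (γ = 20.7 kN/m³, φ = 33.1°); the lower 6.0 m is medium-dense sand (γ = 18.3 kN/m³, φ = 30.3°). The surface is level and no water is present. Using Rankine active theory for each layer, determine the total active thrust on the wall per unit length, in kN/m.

301 kN/m

K_a1 = tan²(45°−33.1°/2) = 0.2936; K_a2 = tan²(45°−30.3°/2) = 0.3293.
Layer 1: σ at base = K_a1 γ₁ h₁ = 22.48 kPa; P₁ = ½×22.48×3.7 = 41.60.
Layer 2: σ_v at top = γ₁h₁ = 76.59; σ_h top = K_a2×76.59 = 25.22; σ_h base = K_a2×(76.59+18.3×6.0) = 61.38.
P₂ = ½(25.22+61.38)×6.0 = 259.8. Total P_a = 41.60+259.8 = 301.4 kN/m.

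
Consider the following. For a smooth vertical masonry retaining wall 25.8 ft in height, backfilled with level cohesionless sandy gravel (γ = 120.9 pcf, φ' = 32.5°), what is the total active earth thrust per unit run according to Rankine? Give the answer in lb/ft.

12100 lb/ft

K_a = tan²(45° − φ/2) = 0.3010.
P_a = ½ K_a γ H² = 0.5 × 0.3010 × 120.9 × 25.8² = 12110 lb/ft.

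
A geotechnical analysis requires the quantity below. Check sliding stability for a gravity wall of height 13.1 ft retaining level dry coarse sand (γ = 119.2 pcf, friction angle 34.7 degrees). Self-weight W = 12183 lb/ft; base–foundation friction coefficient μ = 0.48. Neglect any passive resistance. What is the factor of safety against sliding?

2.08

K_a = tan²(45° − 34.7°/2) = 0.2745.
P_a = ½K_aγH² = 0.5×0.2745×119.2×13.1² = 2807 lb/ft, acting at H/3 = 4.367 ft above the base.
FS_sliding = μW / P_a = 0.48×12183 / 2807 = 2.083.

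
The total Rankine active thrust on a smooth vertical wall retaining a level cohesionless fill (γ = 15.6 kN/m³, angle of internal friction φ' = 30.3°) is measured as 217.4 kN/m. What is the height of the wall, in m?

9.20 m

K_a = 0.3293. P_a = ½ K_a γ H² ⇒ H = √(2P_a/(K_a γ)).
H = √(2×217.4/(0.3293×15.6)) = 9.200 m.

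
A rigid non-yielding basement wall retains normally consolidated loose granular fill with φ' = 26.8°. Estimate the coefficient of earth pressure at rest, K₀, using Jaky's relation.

0.549

K₀ = 1 − sin φ' = 1 − sin 26.8° = 0.5491.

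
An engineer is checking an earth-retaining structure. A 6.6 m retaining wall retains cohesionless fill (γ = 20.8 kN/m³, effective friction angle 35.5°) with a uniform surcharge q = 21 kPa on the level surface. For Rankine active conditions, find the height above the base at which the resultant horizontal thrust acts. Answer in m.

2.46 m

K_a = 0.2653.
Triangular part P₁ = ½K_aγH² = 120.2 at H/3 = 2.200 m; rectangular part P₂ = K_a q H = 36.77 at H/2 = 3.300 m.
ȳ = (P₁·2.200 + P₂·3.300)/(P₁+P₂) = 2.458 m.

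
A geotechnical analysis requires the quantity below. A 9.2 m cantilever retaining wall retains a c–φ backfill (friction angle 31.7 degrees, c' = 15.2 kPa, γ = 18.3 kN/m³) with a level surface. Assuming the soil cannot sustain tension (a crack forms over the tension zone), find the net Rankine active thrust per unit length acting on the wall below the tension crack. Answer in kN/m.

110 kN/m

K_a = 0.3111; √K_a = 0.5577.
Tension-crack depth z_c = 2c/(γ√K_a) = 2×15.2/(18.3×0.5577) = 2.978 m.
σ_a at base = K_a γ H − 2c√K_a = 0.3111×18.3×9.2 − 2×15.2×0.5577 = 35.42 kPa.
P_a = ½ × 35.42 × (H − z_c) = 0.5×35.42×6.222 = 110.2 kN/m.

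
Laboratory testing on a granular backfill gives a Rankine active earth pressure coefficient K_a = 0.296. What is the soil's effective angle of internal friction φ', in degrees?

K_a = tan²(45° − φ/2) ⇒ 45° − φ/2 = arctan(√0.296) = 28.55°.
φ = 2(45° − 28.55°) = 32.90°.

32.9°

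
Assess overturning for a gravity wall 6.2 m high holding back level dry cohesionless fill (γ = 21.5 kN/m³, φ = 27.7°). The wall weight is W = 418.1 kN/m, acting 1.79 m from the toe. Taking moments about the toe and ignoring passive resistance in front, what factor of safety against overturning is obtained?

K_a = tan²(45° − 27.7°/2) = 0.3653.
P_a = ½K_aγH² = 0.5×0.3653×21.5×6.2² = 151.0 kN/m, acting at H/3 = 2.067 m above the base.
Overturning moment M_o = P_a × H/3 = 151.0 × 2.067 = 312.0.
Resisting moment M_r = W × 1.79 = 418.1 × 1.79 = 748.4.
FS_overturning = M_r/M_o = 748.4/312.0 = 2.399.

2.40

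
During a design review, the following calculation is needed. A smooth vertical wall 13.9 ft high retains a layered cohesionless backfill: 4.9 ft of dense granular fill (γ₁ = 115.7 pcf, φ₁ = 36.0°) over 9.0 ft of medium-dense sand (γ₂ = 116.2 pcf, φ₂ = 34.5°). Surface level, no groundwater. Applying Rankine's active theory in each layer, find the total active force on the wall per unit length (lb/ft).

3080 lb/ft

K_a1 = tan²(45°−36.0°/2) = 0.2596; K_a2 = tan²(45°−34.5°/2) = 0.2768.
Layer 1: σ at base = K_a1 γ₁ h₁ = 147.2 psf; P₁ = ½×147.2×4.9 = 360.6.
Layer 2: σ_v at top = γ₁h₁ = 566.9; σ_h top = K_a2×566.9 = 156.9; σ_h base = K_a2×(566.9+116.2×9.0) = 446.4.
P₂ = ½(156.9+446.4)×9.0 = 2715. Total P_a = 360.6+2715 = 3076 lb/ft.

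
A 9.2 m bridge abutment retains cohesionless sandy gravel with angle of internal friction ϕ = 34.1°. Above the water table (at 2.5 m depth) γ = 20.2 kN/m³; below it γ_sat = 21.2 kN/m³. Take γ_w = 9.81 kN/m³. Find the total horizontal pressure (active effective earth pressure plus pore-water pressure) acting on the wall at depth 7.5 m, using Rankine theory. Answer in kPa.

K_a = (1 − sin φ)/(1 + sin φ) = 0.2815.
γ' = 21.2 − 9.81 = 11.39 kN/m³.
Effective vertical stress at 7.5 m: σ'_v = 20.2×2.5 + 11.39×5.00 = 107.4 kPa.
σ'_h = K_a σ'_v = 0.2815 × 107.4 = 30.25 kPa; u = γ_w × 5.00 = 49.05 kPa.
Total σ_h = 30.25 + 49.05 = 79.30 kPa.

79.3 kPa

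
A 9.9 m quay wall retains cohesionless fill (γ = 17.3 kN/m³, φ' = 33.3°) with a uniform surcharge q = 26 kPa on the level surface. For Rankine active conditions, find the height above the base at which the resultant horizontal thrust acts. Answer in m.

3.68 m

K_a = 0.2911.
Triangular part P₁ = ½K_aγH² = 246.8 at H/3 = 3.300 m; rectangular part P₂ = K_a q H = 74.94 at H/2 = 4.950 m.
ȳ = (P₁·3.300 + P₂·4.950)/(P₁+P₂) = 3.684 m.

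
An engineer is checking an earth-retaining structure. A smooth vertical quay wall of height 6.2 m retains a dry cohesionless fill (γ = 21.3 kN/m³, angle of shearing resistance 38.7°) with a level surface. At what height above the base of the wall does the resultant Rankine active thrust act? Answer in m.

K_a = 0.2306.
The pressure distribution is triangular, so the resultant acts at H/3 above the base = 6.2/3 = 2.067 m.

2.07 m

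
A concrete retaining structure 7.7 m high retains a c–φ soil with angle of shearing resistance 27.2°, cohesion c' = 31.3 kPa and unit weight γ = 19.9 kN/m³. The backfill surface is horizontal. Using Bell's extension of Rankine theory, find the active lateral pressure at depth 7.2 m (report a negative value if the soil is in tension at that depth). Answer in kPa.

15.2 kPa

K_a = (1 − sin φ)/(1 + sin φ) = 0.3726.
σ_a = K_a γ z − 2c√K_a = 0.3726×19.9×7.2 − 2×31.3×0.6104 = 15.17 kPa.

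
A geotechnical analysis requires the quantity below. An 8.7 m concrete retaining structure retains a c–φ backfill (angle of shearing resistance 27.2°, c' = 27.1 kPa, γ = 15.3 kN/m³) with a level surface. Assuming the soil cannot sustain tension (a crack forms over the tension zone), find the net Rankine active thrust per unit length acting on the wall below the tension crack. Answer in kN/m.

23.9 kN/m

K_a = 0.3726; √K_a = 0.6104.
Tension-crack depth z_c = 2c/(γ√K_a) = 2×27.1/(15.3×0.6104) = 5.804 m.
σ_a at base = K_a γ H − 2c√K_a = 0.3726×15.3×8.7 − 2×27.1×0.6104 = 16.51 kPa.
P_a = ½ × 16.51 × (H − z_c) = 0.5×16.51×2.896 = 23.91 kN/m.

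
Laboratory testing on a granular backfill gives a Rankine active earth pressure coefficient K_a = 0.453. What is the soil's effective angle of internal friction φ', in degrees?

K_a = tan²(45° − φ/2) ⇒ 45° − φ/2 = arctan(√0.453) = 33.94°.
φ = 2(45° − 33.94°) = 22.11°.

22.1°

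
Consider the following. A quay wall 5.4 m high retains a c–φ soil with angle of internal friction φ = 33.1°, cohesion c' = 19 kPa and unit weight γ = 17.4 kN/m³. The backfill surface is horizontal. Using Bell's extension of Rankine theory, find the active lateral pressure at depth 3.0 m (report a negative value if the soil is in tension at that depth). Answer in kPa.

K_a = (1 − sin φ)/(1 + sin φ) = 0.2936.
σ_a = K_a γ z − 2c√K_a = 0.2936×17.4×3.0 − 2×19×0.5418 = -5.265 kPa.

-5.26 kPa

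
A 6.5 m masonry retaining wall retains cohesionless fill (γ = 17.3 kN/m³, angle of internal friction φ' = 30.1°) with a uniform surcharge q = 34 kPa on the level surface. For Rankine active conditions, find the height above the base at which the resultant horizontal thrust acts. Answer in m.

K_a = 0.3320.
Triangular part P₁ = ½K_aγH² = 121.3 at H/3 = 2.167 m; rectangular part P₂ = K_a q H = 73.37 at H/2 = 3.250 m.
ȳ = (P₁·2.167 + P₂·3.250)/(P₁+P₂) = 2.575 m.

2.57 m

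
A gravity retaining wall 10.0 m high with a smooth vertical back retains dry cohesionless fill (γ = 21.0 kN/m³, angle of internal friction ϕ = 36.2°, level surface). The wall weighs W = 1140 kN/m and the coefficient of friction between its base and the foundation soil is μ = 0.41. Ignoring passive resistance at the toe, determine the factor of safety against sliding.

K_a = tan²(45° − 36.2°/2) = 0.2574.
P_a = ½K_aγH² = 0.5×0.2574×21.0×10.0² = 270.3 kN/m, acting at H/3 = 3.333 m above the base.
FS_sliding = μW / P_a = 0.41×1140 / 270.3 = 1.729.

1.73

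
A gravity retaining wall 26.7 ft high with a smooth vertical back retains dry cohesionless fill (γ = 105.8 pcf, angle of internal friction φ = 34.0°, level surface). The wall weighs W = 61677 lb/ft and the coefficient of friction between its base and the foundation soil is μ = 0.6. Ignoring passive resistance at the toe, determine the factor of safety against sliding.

3.47

K_a = tan²(45° − 34.0°/2) = 0.2827.
P_a = ½K_aγH² = 0.5×0.2827×105.8×26.7² = 10660 lb/ft, acting at H/3 = 8.900 ft above the base.
FS_sliding = μW / P_a = 0.6×61677 / 10660 = 3.471.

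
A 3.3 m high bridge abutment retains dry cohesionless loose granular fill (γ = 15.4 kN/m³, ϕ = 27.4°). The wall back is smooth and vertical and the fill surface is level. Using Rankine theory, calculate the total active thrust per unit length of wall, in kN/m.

31.0 kN/m

K_a = tan²(45° − φ/2) = 0.3697.
P_a = ½ K_a γ H² = 0.5 × 0.3697 × 15.4 × 3.3² = 31.00 kN/m.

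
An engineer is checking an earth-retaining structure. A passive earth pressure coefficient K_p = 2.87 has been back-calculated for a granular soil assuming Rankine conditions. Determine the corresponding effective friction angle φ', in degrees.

28.9°

K_p = (1+sin φ)/(1−sin φ) ⇒ sin φ = (K_p − 1)/(K_p + 1) = 0.4832.
φ = arcsin(0.4832) = 28.89°.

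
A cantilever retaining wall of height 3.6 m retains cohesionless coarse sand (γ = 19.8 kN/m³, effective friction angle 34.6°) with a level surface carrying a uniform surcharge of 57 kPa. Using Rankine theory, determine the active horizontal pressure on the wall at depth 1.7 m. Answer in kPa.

K_a = (1 − sin φ)/(1 + sin φ) = 0.2756.
σ_v = γz + q = 19.8 × 1.7 + 57 = 90.66 kPa.
σ_h = K_a σ_v = 0.2756 × 90.66 = 24.99 kPa.

25.0 kPa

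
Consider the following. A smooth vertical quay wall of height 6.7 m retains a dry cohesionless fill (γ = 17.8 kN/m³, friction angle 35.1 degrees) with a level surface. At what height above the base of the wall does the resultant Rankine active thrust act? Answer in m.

2.23 m

K_a = 0.2698.
The pressure distribution is triangular, so the resultant acts at H/3 above the base = 6.7/3 = 2.233 m.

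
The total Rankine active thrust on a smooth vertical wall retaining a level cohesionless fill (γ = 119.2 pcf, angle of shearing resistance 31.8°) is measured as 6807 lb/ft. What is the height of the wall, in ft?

K_a = 0.3098. P_a = ½ K_a γ H² ⇒ H = √(2P_a/(K_a γ)).
H = √(2×6807/(0.3098×119.2)) = 19.20 ft.

19.2 ft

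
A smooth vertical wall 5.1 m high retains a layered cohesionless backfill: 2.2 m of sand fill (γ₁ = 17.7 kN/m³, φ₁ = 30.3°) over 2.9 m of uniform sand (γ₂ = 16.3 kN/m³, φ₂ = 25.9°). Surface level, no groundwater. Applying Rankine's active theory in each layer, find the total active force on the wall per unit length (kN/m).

K_a1 = tan²(45°−30.3°/2) = 0.3293; K_a2 = tan²(45°−25.9°/2) = 0.3920.
Layer 1: σ at base = K_a1 γ₁ h₁ = 12.82 kPa; P₁ = ½×12.82×2.2 = 14.11.
Layer 2: σ_v at top = γ₁h₁ = 38.94; σ_h top = K_a2×38.94 = 15.26; σ_h base = K_a2×(38.94+16.3×2.9) = 33.79.
P₂ = ½(15.26+33.79)×2.9 = 71.13. Total P_a = 14.11+71.13 = 85.24 kN/m.

85.2 kN/m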